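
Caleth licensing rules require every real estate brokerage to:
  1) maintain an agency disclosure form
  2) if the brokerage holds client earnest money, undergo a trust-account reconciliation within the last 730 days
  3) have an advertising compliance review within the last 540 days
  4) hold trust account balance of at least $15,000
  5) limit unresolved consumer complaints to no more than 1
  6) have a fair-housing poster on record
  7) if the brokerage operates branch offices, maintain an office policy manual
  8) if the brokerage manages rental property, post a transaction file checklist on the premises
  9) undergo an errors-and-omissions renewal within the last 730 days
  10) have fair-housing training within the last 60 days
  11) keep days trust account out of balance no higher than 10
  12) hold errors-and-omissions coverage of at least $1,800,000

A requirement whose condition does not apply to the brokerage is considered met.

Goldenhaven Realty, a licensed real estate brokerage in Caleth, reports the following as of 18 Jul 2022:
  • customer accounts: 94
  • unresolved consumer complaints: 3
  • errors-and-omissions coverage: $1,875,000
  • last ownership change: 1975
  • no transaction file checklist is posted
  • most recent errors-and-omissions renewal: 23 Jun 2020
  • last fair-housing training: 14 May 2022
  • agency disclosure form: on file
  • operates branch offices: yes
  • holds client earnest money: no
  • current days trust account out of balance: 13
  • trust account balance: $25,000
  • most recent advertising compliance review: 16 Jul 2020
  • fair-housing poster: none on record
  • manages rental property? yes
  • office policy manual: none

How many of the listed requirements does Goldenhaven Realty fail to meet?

8

1. agency disclosure form present → met
2. condition 'holds client earnest money' does not hold → requirement n/a → met
3. advertising compliance review 732 days ago vs limit 540 → not met
4. trust account balance $25,000 ≥ $15,000 → met
5. unresolved consumer complaints 3 > 1 → not met
6. fair-housing poster absent → not met
7. condition 'operates branch offices' holds; office policy manual absent → not met
8. condition 'manages rental property' holds; transaction file checklist absent → not met
9. errors-and-omissions renewal 755 days ago vs limit 730 → not met
10. fair-housing training 65 days ago vs limit 60 → not met
11. days trust account out of balance 13 > 10 → not met
12. errors-and-omissions coverage $1,875,000 ≥ $1,800,000 → met
Not met: 8 of 12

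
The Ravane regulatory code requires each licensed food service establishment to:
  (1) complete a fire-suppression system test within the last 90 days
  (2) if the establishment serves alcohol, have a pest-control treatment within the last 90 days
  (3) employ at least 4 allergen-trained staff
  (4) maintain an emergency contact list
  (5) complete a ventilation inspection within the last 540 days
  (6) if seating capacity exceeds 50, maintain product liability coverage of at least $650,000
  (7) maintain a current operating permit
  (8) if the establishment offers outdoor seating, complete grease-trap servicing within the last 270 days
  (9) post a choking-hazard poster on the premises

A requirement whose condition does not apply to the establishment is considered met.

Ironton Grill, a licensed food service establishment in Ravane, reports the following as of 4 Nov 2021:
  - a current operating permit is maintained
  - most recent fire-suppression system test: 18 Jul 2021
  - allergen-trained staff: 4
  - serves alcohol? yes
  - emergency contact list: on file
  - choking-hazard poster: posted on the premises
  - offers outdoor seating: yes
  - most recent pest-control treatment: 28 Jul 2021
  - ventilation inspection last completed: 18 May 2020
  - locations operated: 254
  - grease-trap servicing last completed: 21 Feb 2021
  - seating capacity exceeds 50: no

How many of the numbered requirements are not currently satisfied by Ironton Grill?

2

1. fire-suppression system test 109 days ago vs limit 90 → not met
2. condition 'serves alcohol' holds; pest-control treatment 99 days ago vs limit 90 → not met
3. allergen-trained staff 4 ≥ 4 → met
4. emergency contact list present → met
5. ventilation inspection 535 days ago vs limit 540 → met
6. condition 'seating capacity exceeds 50' does not hold → requirement n/a → met
7. current operating permit present → met
8. condition 'offers outdoor seating' holds; grease-trap servicing 256 days ago vs limit 270 → met
9. choking-hazard poster present → met
Not met: 2 of 9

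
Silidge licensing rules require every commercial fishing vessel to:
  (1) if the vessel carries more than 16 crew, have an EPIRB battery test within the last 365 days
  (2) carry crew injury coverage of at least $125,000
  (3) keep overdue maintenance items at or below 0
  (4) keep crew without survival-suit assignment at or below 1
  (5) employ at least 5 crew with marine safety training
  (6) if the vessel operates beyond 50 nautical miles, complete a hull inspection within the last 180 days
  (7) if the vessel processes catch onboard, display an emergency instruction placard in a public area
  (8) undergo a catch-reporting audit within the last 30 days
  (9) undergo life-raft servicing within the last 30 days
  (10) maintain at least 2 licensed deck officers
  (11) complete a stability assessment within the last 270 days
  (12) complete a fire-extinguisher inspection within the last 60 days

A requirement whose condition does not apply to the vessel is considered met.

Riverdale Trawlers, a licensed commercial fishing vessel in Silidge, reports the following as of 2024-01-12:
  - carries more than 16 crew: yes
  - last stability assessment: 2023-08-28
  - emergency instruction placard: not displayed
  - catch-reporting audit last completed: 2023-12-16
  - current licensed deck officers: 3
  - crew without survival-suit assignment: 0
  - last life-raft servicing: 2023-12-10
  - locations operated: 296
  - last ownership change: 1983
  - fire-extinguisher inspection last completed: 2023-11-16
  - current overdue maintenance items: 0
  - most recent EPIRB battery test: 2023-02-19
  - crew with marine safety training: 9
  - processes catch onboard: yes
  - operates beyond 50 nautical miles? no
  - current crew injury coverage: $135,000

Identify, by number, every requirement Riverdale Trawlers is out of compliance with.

7, 9

1. condition 'carries more than 16 crew' holds; EPIRB battery test 327 days ago vs limit 365 → met
2. crew injury coverage $135,000 ≥ $125,000 → met
3. overdue maintenance items 0 ≤ 0 → met
4. crew without survival-suit assignment 0 ≤ 1 → met
5. crew with marine safety training 9 ≥ 5 → met
6. condition 'operates beyond 50 nautical miles' does not hold → requirement n/a → met
7. condition 'processes catch onboard' holds; emergency instruction placard absent → not met
8. catch-reporting audit 27 days ago vs limit 30 → met
9. life-raft servicing 33 days ago vs limit 30 → not met
10. licensed deck officers 3 ≥ 2 → met
11. stability assessment 137 days ago vs limit 270 → met
12. fire-extinguisher inspection 57 days ago vs limit 60 → met
Not met: 7, 9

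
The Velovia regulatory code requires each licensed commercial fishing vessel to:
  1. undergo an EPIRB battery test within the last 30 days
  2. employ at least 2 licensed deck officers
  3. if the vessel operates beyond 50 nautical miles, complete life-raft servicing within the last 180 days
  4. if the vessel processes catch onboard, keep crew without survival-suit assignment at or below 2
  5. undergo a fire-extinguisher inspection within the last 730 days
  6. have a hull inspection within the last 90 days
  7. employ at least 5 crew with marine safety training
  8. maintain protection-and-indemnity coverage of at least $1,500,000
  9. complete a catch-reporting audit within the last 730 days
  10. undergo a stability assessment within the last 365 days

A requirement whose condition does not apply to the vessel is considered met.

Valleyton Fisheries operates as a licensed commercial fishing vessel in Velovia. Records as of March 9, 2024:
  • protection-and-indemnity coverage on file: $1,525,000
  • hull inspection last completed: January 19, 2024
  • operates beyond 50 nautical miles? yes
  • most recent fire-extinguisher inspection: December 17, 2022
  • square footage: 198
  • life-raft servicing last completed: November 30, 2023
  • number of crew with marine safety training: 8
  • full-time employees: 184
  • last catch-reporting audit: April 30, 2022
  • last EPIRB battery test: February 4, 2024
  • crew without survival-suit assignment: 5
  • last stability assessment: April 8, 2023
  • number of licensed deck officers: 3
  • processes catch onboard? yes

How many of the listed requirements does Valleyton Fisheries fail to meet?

1. EPIRB battery test 34 days ago vs limit 30 → not met
2. licensed deck officers 3 ≥ 2 → met
3. condition 'operates beyond 50 nautical miles' holds; life-raft servicing 100 days ago vs limit 180 → met
4. condition 'processes catch onboard' holds; crew without survival-suit assignment 5 > 2 → not met
5. fire-extinguisher inspection 448 days ago vs limit 730 → met
6. hull inspection 50 days ago vs limit 90 → met
7. crew with marine safety training 8 ≥ 5 → met
8. protection-and-indemnity coverage $1,525,000 ≥ $1,500,000 → met
9. catch-reporting audit 679 days ago vs limit 730 → met
10. stability assessment 336 days ago vs limit 365 → met
Not met: 2 of 10

2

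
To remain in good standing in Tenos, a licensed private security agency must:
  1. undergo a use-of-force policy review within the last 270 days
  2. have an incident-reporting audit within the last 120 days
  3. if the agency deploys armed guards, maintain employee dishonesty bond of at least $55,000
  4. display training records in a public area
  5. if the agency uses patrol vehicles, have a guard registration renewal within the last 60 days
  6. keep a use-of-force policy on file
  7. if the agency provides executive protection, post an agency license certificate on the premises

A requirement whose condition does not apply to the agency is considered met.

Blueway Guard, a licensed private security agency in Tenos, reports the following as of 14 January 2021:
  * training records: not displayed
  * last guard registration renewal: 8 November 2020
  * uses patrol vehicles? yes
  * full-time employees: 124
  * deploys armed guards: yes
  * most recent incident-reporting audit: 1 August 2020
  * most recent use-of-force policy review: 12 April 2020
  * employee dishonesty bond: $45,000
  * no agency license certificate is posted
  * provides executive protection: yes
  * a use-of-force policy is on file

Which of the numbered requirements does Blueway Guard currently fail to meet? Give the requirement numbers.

1. use-of-force policy review 277 days ago vs limit 270 → not met
2. incident-reporting audit 166 days ago vs limit 120 → not met
3. condition 'deploys armed guards' holds; employee dishonesty bond $45,000 < $55,000 → not met
4. training records absent → not met
5. condition 'uses patrol vehicles' holds; guard registration renewal 67 days ago vs limit 60 → not met
6. use-of-force policy present → met
7. condition 'provides executive protection' holds; agency license certificate absent → not met
Not met: 1, 2, 3, 4, 5, 7

1, 2, 3, 4, 5, 7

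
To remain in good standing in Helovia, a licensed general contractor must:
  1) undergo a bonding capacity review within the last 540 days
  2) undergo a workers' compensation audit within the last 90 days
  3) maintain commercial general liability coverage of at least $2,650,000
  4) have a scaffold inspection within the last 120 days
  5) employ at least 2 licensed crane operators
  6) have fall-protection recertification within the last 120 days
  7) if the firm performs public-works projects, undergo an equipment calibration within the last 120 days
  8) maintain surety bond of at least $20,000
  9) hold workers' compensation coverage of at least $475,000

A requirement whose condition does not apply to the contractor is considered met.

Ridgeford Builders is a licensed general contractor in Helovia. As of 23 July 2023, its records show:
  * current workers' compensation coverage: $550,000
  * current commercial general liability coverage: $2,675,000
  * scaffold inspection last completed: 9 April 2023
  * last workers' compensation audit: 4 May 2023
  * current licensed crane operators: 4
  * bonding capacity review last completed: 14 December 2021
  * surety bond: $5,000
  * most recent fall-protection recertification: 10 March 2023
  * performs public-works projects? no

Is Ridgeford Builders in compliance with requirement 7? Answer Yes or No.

Yes

7. condition 'performs public-works projects' does not hold → requirement n/a → met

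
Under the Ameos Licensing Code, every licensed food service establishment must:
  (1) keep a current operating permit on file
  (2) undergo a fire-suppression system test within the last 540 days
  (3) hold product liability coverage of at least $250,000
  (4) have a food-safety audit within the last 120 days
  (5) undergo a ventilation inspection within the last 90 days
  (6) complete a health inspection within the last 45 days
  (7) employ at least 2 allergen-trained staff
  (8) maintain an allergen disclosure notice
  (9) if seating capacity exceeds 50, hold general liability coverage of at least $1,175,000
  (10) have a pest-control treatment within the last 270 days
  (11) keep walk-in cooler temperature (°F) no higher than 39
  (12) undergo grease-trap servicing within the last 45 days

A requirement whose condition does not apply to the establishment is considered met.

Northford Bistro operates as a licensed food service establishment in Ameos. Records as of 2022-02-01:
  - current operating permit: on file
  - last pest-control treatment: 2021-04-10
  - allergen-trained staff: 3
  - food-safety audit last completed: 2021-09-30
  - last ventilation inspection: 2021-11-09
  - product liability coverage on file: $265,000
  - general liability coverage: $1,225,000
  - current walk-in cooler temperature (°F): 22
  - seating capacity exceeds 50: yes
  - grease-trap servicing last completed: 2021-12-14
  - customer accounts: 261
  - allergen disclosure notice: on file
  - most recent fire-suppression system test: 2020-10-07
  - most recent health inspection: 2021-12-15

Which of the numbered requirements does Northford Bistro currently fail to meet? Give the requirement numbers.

1. current operating permit present → met
2. fire-suppression system test 482 days ago vs limit 540 → met
3. product liability coverage $265,000 ≥ $250,000 → met
4. food-safety audit 124 days ago vs limit 120 → not met
5. ventilation inspection 84 days ago vs limit 90 → met
6. health inspection 48 days ago vs limit 45 → not met
7. allergen-trained staff 3 ≥ 2 → met
8. allergen disclosure notice present → met
9. condition 'seating capacity exceeds 50' holds; general liability coverage $1,225,000 ≥ $1,175,000 → met
10. pest-control treatment 297 days ago vs limit 270 → not met
11. walk-in cooler temperature (°F) 22 ≤ 39 → met
12. grease-trap servicing 49 days ago vs limit 45 → not met
Not met: 4, 6, 10, 12

4, 6, 10, 12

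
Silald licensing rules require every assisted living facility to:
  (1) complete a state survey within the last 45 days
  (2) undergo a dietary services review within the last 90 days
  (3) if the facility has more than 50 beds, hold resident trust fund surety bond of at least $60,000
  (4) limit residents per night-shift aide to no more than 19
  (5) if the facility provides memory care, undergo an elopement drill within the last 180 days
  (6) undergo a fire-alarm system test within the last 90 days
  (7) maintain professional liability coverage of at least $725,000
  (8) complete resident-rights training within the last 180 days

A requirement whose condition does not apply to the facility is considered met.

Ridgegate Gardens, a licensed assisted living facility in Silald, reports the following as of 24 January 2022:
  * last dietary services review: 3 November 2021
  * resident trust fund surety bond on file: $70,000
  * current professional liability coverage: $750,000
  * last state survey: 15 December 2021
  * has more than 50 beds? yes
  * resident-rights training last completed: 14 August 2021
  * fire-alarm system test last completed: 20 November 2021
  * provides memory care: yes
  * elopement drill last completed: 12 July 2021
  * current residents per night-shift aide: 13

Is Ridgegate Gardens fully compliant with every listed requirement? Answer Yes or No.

1. state survey 40 days ago vs limit 45 → met
2. dietary services review 82 days ago vs limit 90 → met
3. condition 'has more than 50 beds' holds; resident trust fund surety bond $70,000 ≥ $60,000 → met
4. residents per night-shift aide 13 ≤ 19 → met
5. condition 'provides memory care' holds; elopement drill 196 days ago vs limit 180 → not met
6. fire-alarm system test 65 days ago vs limit 90 → met
7. professional liability coverage $750,000 ≥ $725,000 → met
8. resident-rights training 163 days ago vs limit 180 → met
Not met: 5

No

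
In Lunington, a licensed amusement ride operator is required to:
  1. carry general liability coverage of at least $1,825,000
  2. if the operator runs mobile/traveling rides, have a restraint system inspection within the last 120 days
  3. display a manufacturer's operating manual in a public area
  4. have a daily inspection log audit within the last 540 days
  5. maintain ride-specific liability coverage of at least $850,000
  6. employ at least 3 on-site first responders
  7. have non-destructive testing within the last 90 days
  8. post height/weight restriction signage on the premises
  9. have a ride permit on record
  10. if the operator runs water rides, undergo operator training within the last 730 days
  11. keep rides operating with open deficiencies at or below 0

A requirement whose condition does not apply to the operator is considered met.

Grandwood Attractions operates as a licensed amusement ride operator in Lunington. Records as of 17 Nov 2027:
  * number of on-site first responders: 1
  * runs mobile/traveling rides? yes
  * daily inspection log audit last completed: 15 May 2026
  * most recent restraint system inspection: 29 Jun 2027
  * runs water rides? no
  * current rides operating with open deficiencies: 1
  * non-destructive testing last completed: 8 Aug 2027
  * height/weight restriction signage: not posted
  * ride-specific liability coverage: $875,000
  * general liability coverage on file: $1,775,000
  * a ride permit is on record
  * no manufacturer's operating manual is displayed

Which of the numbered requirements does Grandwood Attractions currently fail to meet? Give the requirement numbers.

1. general liability coverage $1,775,000 < $1,825,000 → not met
2. condition 'runs mobile/traveling rides' holds; restraint system inspection 141 days ago vs limit 120 → not met
3. manufacturer's operating manual absent → not met
4. daily inspection log audit 551 days ago vs limit 540 → not met
5. ride-specific liability coverage $875,000 ≥ $850,000 → met
6. on-site first responders 1 < 3 → not met
7. non-destructive testing 101 days ago vs limit 90 → not met
8. height/weight restriction signage absent → not met
9. ride permit present → met
10. condition 'runs water rides' does not hold → requirement n/a → met
11. rides operating with open deficiencies 1 > 0 → not met
Not met: 1, 2, 3, 4, 6, 7, 8, 11

1, 2, 3, 4, 6, 7, 8, 11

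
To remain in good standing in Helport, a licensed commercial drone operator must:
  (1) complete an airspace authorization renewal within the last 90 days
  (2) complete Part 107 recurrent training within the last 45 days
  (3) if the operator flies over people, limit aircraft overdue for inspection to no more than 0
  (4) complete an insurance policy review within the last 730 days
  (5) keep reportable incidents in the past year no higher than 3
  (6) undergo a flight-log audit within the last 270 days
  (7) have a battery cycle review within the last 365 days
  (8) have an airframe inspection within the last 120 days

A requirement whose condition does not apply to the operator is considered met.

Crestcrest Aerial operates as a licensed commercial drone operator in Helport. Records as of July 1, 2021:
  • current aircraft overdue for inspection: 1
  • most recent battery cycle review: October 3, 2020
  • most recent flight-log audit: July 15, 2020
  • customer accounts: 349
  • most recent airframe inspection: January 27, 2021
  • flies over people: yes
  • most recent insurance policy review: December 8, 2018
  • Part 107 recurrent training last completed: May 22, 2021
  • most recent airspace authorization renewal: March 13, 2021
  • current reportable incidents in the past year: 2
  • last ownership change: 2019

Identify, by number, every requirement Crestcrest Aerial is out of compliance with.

1. airspace authorization renewal 110 days ago vs limit 90 → not met
2. Part 107 recurrent training 40 days ago vs limit 45 → met
3. condition 'flies over people' holds; aircraft overdue for inspection 1 > 0 → not met
4. insurance policy review 936 days ago vs limit 730 → not met
5. reportable incidents in the past year 2 ≤ 3 → met
6. flight-log audit 351 days ago vs limit 270 → not met
7. battery cycle review 271 days ago vs limit 365 → met
8. airframe inspection 155 days ago vs limit 120 → not met
Not met: 1, 3, 4, 6, 8

1, 3, 4, 6, 8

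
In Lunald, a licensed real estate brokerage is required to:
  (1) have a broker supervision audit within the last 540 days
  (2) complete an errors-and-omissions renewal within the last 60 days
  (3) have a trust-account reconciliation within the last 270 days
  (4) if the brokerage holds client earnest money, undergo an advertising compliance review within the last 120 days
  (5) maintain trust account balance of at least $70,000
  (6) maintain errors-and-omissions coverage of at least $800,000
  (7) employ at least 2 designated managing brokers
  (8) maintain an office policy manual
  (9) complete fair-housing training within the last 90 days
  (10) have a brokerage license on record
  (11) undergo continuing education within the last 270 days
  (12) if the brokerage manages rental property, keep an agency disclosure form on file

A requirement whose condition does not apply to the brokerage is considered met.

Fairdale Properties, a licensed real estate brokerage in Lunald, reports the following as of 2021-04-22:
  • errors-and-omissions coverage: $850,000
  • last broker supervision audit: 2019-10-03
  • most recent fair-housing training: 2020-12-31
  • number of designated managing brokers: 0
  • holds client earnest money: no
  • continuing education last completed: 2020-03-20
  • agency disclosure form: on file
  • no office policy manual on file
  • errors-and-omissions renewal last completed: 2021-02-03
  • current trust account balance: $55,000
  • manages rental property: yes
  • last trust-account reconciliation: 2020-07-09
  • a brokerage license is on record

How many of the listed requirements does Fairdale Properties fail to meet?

8

1. broker supervision audit 567 days ago vs limit 540 → not met
2. errors-and-omissions renewal 78 days ago vs limit 60 → not met
3. trust-account reconciliation 287 days ago vs limit 270 → not met
4. condition 'holds client earnest money' does not hold → requirement n/a → met
5. trust account balance $55,000 < $70,000 → not met
6. errors-and-omissions coverage $850,000 ≥ $800,000 → met
7. designated managing brokers 0 < 2 → not met
8. office policy manual absent → not met
9. fair-housing training 112 days ago vs limit 90 → not met
10. brokerage license present → met
11. continuing education 398 days ago vs limit 270 → not met
12. condition 'manages rental property' holds; agency disclosure form present → met
Not met: 8 of 12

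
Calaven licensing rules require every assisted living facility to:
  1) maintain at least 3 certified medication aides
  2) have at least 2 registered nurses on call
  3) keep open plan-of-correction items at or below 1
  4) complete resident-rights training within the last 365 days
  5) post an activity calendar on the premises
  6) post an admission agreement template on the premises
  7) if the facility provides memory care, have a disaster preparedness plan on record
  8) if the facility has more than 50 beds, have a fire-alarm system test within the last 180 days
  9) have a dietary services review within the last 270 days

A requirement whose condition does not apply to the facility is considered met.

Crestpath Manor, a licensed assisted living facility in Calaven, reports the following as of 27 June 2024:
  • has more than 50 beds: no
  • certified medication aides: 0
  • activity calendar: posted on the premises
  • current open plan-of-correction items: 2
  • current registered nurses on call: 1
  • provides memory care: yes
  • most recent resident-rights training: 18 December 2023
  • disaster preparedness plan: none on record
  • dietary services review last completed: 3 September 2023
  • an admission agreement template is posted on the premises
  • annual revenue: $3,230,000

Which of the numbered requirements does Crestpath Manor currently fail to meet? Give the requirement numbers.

1, 2, 3, 7, 9

1. certified medication aides 0 < 3 → not met
2. registered nurses on call 1 < 2 → not met
3. open plan-of-correction items 2 > 1 → not met
4. resident-rights training 192 days ago vs limit 365 → met
5. activity calendar present → met
6. admission agreement template present → met
7. condition 'provides memory care' holds; disaster preparedness plan absent → not met
8. condition 'has more than 50 beds' does not hold → requirement n/a → met
9. dietary services review 298 days ago vs limit 270 → not met
Not met: 1, 2, 3, 7, 9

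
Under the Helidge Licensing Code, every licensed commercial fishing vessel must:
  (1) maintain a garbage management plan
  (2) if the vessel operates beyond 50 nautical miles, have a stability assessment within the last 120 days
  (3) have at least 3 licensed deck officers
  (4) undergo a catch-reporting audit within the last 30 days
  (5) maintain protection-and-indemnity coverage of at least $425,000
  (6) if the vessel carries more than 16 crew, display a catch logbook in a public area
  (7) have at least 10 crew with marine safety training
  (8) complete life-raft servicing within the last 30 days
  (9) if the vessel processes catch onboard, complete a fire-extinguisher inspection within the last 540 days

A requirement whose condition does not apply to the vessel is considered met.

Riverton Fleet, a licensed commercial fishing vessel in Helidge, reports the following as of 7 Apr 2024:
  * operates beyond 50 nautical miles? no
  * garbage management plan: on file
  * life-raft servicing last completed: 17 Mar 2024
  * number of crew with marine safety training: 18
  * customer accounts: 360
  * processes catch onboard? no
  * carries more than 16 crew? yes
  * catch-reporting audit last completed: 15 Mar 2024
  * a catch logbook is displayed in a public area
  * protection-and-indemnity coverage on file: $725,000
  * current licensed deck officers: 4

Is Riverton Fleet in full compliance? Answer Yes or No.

1. garbage management plan present → met
2. condition 'operates beyond 50 nautical miles' does not hold → requirement n/a → met
3. licensed deck officers 4 ≥ 3 → met
4. catch-reporting audit 23 days ago vs limit 30 → met
5. protection-and-indemnity coverage $725,000 ≥ $425,000 → met
6. condition 'carries more than 16 crew' holds; catch logbook present → met
7. crew with marine safety training 18 ≥ 10 → met
8. life-raft servicing 21 days ago vs limit 30 → met
9. condition 'processes catch onboard' does not hold → requirement n/a → met
All met.

Yes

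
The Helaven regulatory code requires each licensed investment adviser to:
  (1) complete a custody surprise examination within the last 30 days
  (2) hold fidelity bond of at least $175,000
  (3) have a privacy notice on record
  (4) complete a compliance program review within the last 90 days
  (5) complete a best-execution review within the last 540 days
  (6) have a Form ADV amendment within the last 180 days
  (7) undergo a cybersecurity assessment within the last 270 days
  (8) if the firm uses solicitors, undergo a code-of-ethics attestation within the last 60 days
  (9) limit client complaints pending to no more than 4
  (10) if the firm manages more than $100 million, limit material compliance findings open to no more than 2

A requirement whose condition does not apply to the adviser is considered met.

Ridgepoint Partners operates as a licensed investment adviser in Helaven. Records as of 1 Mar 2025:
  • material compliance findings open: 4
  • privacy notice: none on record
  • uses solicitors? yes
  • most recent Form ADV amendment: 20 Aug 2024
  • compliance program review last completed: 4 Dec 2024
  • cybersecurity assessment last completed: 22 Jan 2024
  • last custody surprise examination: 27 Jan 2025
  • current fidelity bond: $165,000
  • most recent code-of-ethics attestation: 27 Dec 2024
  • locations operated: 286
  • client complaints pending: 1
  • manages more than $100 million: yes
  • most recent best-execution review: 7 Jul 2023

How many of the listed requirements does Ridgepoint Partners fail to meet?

1. custody surprise examination 33 days ago vs limit 30 → not met
2. fidelity bond $165,000 < $175,000 → not met
3. privacy notice absent → not met
4. compliance program review 87 days ago vs limit 90 → met
5. best-execution review 603 days ago vs limit 540 → not met
6. Form ADV amendment 193 days ago vs limit 180 → not met
7. cybersecurity assessment 404 days ago vs limit 270 → not met
8. condition 'uses solicitors' holds; code-of-ethics attestation 64 days ago vs limit 60 → not met
9. client complaints pending 1 ≤ 4 → met
10. condition 'manages more than $100 million' holds; material compliance findings open 4 > 2 → not met
Not met: 8 of 10

8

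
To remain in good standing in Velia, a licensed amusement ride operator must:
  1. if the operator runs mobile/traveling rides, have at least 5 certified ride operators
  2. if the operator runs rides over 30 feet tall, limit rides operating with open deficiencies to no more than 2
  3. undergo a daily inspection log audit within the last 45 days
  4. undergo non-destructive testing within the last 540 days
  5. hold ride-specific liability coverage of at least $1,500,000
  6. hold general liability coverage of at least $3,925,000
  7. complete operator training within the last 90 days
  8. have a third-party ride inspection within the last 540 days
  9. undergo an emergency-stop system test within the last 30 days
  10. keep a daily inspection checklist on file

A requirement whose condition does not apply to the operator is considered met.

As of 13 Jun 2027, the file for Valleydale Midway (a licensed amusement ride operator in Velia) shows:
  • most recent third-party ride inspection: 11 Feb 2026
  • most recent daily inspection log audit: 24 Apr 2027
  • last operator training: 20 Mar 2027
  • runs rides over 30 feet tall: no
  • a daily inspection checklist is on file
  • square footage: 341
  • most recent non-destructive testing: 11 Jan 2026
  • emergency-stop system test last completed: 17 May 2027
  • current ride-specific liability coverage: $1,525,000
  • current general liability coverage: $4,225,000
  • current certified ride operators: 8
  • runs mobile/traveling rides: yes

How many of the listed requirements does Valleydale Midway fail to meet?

1. condition 'runs mobile/traveling rides' holds; certified ride operators 8 ≥ 5 → met
2. condition 'runs rides over 30 feet tall' does not hold → requirement n/a → met
3. daily inspection log audit 50 days ago vs limit 45 → not met
4. non-destructive testing 518 days ago vs limit 540 → met
5. ride-specific liability coverage $1,525,000 ≥ $1,500,000 → met
6. general liability coverage $4,225,000 ≥ $3,925,000 → met
7. operator training 85 days ago vs limit 90 → met
8. third-party ride inspection 487 days ago vs limit 540 → met
9. emergency-stop system test 27 days ago vs limit 30 → met
10. daily inspection checklist present → met
Not met: 1 of 10

1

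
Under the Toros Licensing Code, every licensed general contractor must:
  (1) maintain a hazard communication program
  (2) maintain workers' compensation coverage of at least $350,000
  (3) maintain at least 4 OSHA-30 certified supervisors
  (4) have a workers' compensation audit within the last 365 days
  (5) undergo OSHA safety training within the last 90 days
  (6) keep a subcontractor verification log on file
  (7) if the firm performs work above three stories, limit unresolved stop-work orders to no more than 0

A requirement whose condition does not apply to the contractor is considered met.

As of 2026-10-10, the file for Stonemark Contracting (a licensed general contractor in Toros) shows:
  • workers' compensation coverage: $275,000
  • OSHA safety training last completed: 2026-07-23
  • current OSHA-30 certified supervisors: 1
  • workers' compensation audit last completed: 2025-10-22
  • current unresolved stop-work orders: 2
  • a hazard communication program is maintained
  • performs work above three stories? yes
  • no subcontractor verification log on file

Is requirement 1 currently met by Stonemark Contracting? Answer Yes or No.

1. hazard communication program present → met

Yes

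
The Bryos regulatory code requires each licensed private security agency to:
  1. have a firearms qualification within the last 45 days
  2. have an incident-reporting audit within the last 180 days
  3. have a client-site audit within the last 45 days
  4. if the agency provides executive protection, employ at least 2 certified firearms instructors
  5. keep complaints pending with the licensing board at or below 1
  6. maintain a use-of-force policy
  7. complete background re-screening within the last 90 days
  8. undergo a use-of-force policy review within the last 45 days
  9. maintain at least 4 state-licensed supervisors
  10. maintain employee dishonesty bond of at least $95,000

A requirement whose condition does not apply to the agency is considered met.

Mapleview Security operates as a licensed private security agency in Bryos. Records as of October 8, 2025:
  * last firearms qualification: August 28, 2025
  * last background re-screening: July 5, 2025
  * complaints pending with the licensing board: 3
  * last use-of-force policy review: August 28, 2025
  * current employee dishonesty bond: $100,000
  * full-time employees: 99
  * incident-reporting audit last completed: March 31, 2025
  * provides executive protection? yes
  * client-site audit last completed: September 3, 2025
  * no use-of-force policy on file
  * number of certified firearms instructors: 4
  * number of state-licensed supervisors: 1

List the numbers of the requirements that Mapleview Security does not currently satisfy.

1. firearms qualification 41 days ago vs limit 45 → met
2. incident-reporting audit 191 days ago vs limit 180 → not met
3. client-site audit 35 days ago vs limit 45 → met
4. condition 'provides executive protection' holds; certified firearms instructors 4 ≥ 2 → met
5. complaints pending with the licensing board 3 > 1 → not met
6. use-of-force policy absent → not met
7. background re-screening 95 days ago vs limit 90 → not met
8. use-of-force policy review 41 days ago vs limit 45 → met
9. state-licensed supervisors 1 < 4 → not met
10. employee dishonesty bond $100,000 ≥ $95,000 → met
Not met: 2, 5, 6, 7, 9

2, 5, 6, 7, 9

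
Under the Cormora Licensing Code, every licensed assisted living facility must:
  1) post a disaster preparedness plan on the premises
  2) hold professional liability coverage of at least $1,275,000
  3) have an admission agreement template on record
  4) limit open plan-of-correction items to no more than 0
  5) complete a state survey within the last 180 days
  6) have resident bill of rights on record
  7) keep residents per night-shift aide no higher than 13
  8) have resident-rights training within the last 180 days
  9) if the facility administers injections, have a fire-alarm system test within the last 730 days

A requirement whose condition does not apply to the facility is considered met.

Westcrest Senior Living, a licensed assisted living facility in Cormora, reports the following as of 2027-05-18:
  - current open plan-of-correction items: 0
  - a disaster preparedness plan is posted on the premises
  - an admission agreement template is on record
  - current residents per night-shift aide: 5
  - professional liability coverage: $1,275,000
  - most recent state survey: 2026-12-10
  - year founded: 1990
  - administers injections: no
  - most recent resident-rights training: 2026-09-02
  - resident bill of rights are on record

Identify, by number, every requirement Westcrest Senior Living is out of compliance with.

1. disaster preparedness plan present → met
2. professional liability coverage $1,275,000 ≥ $1,275,000 → met
3. admission agreement template present → met
4. open plan-of-correction items 0 ≤ 0 → met
5. state survey 159 days ago vs limit 180 → met
6. resident bill of rights present → met
7. residents per night-shift aide 5 ≤ 13 → met
8. resident-rights training 258 days ago vs limit 180 → not met
9. condition 'administers injections' does not hold → requirement n/a → met
Not met: 8

8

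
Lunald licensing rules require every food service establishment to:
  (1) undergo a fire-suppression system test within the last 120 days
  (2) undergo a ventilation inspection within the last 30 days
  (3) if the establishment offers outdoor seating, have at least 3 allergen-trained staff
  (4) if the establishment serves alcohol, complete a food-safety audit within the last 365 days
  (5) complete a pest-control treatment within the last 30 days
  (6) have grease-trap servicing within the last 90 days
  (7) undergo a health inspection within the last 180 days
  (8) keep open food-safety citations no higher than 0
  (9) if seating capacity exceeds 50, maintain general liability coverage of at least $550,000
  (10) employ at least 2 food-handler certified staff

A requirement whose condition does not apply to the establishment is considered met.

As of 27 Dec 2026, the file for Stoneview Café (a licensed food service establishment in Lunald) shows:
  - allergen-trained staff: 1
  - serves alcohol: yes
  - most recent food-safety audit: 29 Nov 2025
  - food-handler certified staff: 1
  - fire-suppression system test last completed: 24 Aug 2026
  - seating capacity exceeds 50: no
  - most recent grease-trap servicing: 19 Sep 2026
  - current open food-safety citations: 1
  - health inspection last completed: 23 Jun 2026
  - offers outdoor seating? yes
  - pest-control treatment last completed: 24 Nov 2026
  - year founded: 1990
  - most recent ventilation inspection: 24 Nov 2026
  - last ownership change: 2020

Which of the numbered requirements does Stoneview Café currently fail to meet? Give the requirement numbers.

1, 2, 3, 4, 5, 6, 7, 8, 10

1. fire-suppression system test 125 days ago vs limit 120 → not met
2. ventilation inspection 33 days ago vs limit 30 → not met
3. condition 'offers outdoor seating' holds; allergen-trained staff 1 < 3 → not met
4. condition 'serves alcohol' holds; food-safety audit 393 days ago vs limit 365 → not met
5. pest-control treatment 33 days ago vs limit 30 → not met
6. grease-trap servicing 99 days ago vs limit 90 → not met
7. health inspection 187 days ago vs limit 180 → not met
8. open food-safety citations 1 > 0 → not met
9. condition 'seating capacity exceeds 50' does not hold → requirement n/a → met
10. food-handler certified staff 1 < 2 → not met
Not met: 1, 2, 3, 4, 5, 6, 7, 8, 10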